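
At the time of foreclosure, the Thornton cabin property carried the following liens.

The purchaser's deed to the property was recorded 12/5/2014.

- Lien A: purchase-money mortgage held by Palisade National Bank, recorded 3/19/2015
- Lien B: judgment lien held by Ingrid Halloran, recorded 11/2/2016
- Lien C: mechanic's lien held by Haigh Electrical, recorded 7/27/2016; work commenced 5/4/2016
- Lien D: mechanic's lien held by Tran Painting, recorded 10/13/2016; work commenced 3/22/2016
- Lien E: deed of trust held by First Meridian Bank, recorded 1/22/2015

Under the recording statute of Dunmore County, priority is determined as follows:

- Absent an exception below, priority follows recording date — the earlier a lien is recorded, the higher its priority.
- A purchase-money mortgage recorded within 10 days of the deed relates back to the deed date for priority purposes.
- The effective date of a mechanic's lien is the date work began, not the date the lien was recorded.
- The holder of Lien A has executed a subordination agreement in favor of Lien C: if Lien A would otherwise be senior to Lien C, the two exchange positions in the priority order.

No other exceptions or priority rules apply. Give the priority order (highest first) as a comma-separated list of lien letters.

E, C, D, A, B

Effective dates after the stated exceptions: A was recorded 104 days after the deed, outside the 10-day window, so it keeps its recording date; C is treated as recorded 5/4/2016, the work-commencement date; D's effective date is 3/22/2016, when work began.
Sorted by effective date: E (1/22/2015), A (3/19/2015), D (3/22/2016), C (5/4/2016), B (11/2/2016).
The subordination applies — A was senior to C — so A and C swap.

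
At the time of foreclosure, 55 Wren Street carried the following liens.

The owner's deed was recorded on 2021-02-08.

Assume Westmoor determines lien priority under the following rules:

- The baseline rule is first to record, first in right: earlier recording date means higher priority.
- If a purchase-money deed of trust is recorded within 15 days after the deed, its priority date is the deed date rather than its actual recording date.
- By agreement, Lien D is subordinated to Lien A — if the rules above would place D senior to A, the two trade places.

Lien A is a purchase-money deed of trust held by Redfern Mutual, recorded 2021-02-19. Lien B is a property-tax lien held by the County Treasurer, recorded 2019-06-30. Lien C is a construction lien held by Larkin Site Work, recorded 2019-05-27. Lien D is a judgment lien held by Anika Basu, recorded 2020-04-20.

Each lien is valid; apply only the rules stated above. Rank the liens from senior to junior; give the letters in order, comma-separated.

Adjusting effective dates: A was recorded within the 15-day window, so its effective date is the deed date 2021-02-08.
Sorted by effective date: C (2019-05-27), B (2019-06-30), D (2020-04-20), A (2021-02-08).
D is senior to A before the subordination, so the two trade places.

C, B, A, D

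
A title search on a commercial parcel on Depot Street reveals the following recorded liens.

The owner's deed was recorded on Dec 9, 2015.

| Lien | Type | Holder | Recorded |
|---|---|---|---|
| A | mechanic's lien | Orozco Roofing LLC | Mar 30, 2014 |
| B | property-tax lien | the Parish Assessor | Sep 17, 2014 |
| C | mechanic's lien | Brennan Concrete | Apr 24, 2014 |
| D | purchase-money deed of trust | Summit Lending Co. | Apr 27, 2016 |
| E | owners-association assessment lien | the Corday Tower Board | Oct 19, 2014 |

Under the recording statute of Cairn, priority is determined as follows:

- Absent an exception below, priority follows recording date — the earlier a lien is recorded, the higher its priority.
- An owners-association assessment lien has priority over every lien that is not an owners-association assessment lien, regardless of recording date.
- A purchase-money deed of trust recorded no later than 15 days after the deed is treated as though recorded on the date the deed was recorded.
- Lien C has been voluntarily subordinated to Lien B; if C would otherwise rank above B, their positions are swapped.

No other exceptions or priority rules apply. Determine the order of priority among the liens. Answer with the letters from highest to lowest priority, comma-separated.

First, effective dates: D was recorded 140 days after the deed — beyond 15 days — so no relation-back applies.
E is an owners-association assessment lien, so it outranks all other liens regardless of date.
Remaining liens by effective date: A (Mar 30, 2014), C (Apr 24, 2014), B (Sep 17, 2014), D (Apr 27, 2016).
Because C would otherwise rank above B, the subordination swaps them.

E, A, B, C, D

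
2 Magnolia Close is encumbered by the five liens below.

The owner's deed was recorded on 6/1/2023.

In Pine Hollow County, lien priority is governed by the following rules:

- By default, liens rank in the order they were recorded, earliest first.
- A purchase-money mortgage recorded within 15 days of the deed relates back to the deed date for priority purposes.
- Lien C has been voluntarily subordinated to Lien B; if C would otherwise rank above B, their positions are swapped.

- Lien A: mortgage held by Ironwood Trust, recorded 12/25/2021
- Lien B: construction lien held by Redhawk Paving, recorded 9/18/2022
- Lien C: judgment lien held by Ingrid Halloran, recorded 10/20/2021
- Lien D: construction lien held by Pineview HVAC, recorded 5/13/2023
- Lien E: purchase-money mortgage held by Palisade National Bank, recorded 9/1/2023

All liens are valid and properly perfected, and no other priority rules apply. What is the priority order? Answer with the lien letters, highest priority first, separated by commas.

B, A, C, D, E

First, effective dates: E missed the 15-day window (92 days after the deed), so its recording date stands.
Sorted by effective date: C (10/20/2021), A (12/25/2021), B (9/18/2022), D (5/13/2023), E (9/1/2023).
The subordination applies — C was senior to B — so C and B swap.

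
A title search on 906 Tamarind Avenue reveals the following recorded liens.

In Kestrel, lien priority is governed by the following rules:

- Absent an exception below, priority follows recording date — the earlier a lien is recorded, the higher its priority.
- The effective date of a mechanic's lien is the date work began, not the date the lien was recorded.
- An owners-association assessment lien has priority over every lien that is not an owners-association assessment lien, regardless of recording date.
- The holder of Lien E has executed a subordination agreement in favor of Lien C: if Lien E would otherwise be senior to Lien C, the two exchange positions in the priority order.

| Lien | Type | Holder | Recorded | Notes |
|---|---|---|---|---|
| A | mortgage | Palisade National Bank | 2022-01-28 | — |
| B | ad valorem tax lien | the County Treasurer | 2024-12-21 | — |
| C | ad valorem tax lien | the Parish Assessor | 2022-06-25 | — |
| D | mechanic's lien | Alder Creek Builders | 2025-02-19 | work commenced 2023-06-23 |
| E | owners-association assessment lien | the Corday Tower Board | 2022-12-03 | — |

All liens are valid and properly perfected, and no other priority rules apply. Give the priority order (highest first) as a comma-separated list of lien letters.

C, A, E, D, B

First, effective dates: D relates back to 2023-06-23 (work commenced).
E, as an owners-association assessment lien, has superpriority and ranks first.
Ordering the rest by effective date: A (2022-01-28), C (2022-06-25), D (2023-06-23), B (2024-12-21).
E is senior to C before the subordination, so the two trade places.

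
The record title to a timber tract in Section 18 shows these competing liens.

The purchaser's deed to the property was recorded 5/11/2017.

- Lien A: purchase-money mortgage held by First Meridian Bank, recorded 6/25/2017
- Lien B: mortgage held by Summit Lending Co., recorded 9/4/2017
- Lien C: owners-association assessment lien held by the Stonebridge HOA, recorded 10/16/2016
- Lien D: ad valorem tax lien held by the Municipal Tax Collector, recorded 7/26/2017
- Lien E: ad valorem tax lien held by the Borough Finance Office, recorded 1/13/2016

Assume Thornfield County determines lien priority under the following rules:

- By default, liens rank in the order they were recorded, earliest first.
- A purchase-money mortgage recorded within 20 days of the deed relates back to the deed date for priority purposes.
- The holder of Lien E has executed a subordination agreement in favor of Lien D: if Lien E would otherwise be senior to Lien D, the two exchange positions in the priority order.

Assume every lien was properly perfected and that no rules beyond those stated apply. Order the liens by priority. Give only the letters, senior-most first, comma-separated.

D, C, A, E, B

Adjusting effective dates: A was recorded 45 days after the deed, outside the 20-day window, so it keeps its recording date.
By effective date, earliest first: E (1/13/2016), C (10/16/2016), A (6/25/2017), D (7/26/2017), B (9/4/2017).
The subordination applies — E was senior to D — so E and D swap.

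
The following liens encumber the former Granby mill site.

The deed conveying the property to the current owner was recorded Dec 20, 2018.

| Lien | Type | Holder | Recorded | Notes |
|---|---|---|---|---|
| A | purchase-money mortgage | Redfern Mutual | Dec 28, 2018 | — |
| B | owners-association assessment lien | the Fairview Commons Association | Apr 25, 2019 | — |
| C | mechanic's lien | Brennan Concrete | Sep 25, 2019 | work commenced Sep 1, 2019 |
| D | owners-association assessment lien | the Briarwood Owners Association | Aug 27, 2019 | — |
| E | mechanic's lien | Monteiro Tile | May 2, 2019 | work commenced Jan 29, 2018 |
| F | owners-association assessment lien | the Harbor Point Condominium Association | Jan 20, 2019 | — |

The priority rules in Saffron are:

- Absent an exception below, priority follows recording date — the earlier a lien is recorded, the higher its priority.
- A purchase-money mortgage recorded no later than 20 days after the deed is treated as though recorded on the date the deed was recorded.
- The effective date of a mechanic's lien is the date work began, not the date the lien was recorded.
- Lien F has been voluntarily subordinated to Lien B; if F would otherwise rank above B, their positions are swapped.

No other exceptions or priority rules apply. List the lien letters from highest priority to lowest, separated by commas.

E, A, B, F, D, C

First, effective dates: A relates back to the deed date Dec 20, 2018; C relates back to Sep 1, 2019 (work commenced); E is treated as recorded Jan 29, 2018, the work-commencement date.
By effective date, earliest first: E (Jan 29, 2018), A (Dec 20, 2018), F (Jan 20, 2019), B (Apr 25, 2019), D (Aug 27, 2019), C (Sep 1, 2019).
F would otherwise be senior to B, so under the subordination agreement F and B exchange positions.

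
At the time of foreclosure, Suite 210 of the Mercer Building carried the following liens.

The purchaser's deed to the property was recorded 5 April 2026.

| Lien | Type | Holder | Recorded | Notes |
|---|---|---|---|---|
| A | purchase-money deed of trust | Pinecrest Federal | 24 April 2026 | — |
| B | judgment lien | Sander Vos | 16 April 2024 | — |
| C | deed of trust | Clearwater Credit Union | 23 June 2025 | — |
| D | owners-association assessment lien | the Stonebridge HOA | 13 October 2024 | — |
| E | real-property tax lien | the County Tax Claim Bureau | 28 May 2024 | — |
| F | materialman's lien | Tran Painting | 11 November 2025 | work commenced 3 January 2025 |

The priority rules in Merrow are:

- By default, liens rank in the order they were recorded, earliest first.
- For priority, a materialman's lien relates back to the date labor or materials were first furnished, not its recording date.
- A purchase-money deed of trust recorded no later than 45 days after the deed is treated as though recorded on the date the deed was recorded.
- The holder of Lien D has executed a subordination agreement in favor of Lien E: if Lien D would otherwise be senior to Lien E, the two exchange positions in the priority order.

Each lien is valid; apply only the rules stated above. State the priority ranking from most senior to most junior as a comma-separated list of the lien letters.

B, E, D, F, C, A

Adjusting effective dates: A was recorded within the 45-day window, so its effective date is the deed date 5 April 2026; F's effective date is 3 January 2025, when work began.
Sorted by effective date: B (16 April 2024), E (28 May 2024), D (13 October 2024), F (3 January 2025), C (23 June 2025), A (5 April 2026).
Since D is not senior to E, the subordination leaves the order unchanged.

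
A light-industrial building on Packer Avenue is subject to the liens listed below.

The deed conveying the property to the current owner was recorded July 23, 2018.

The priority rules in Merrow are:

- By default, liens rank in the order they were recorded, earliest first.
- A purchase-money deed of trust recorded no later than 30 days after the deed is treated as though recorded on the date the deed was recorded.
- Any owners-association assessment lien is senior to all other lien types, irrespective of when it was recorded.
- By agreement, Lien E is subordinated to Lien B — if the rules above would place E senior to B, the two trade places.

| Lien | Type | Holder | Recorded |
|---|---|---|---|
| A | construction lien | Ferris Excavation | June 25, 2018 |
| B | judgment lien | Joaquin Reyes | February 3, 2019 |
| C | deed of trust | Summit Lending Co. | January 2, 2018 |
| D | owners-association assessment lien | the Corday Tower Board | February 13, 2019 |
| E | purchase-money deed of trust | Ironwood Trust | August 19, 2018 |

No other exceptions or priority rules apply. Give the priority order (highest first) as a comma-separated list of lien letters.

Effective dates after the stated exceptions: E's effective date is the deed date, July 23, 2018.
D, as an owners-association assessment lien, has superpriority and ranks first.
The other liens, earliest effective date first: C (January 2, 2018), A (June 25, 2018), E (July 23, 2018), B (February 3, 2019).
E would otherwise be senior to B, so under the subordination agreement E and B exchange positions.

D, C, A, B, E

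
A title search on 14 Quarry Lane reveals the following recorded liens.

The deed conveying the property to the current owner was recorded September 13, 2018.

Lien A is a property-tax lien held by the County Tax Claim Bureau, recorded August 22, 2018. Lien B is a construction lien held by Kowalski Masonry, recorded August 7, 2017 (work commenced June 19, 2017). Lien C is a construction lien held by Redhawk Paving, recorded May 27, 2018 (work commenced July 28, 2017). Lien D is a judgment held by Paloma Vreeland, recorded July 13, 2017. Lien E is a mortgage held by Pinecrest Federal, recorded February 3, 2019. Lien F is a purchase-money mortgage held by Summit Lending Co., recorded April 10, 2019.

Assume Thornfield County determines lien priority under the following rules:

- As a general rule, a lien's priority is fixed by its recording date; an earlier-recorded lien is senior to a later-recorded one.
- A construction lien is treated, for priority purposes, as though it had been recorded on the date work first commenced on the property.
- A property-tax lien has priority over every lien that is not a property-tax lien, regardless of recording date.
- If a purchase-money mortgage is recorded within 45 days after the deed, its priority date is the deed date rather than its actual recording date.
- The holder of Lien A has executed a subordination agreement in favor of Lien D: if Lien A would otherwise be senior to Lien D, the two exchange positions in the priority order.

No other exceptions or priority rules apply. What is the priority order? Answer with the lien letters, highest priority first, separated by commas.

D, B, A, C, E, F

Effective dates: B's effective date is June 19, 2017, when work began; C relates back to July 28, 2017 (work commenced); F was recorded 209 days after the deed — beyond 45 days — so no relation-back applies.
As a property-tax lien, A is senior to every other lien.
Remaining liens by effective date: B (June 19, 2017), D (July 13, 2017), C (July 28, 2017), E (February 3, 2019), F (April 10, 2019).
The subordination applies — A was senior to D — so A and D swap.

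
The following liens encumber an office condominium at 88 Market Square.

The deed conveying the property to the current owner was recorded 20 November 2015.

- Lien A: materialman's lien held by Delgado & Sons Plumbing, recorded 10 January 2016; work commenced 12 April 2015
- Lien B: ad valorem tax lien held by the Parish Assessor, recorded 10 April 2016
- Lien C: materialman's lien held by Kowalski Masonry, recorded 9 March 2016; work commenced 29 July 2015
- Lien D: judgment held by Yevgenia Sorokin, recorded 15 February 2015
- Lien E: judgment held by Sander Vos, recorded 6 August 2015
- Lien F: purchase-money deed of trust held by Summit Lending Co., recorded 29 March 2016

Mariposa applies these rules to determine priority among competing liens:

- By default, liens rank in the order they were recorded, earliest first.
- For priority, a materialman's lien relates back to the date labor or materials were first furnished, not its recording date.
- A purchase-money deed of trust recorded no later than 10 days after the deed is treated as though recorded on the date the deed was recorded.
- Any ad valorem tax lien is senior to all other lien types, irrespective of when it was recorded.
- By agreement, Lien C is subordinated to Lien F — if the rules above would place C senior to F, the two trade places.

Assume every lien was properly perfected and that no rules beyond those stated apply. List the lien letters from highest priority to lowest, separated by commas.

Effective dates after the stated exceptions: A's effective date is 12 April 2015, when work began; C's effective date is 29 July 2015, when work began; F missed the 10-day window (130 days after the deed), so its recording date stands.
As an ad valorem tax lien, B is senior to every other lien.
Among the remaining liens, by effective date: D (15 February 2015), A (12 April 2015), C (29 July 2015), E (6 August 2015), F (29 March 2016).
The subordination applies — C was senior to F — so C and F swap.

B, D, A, F, E, C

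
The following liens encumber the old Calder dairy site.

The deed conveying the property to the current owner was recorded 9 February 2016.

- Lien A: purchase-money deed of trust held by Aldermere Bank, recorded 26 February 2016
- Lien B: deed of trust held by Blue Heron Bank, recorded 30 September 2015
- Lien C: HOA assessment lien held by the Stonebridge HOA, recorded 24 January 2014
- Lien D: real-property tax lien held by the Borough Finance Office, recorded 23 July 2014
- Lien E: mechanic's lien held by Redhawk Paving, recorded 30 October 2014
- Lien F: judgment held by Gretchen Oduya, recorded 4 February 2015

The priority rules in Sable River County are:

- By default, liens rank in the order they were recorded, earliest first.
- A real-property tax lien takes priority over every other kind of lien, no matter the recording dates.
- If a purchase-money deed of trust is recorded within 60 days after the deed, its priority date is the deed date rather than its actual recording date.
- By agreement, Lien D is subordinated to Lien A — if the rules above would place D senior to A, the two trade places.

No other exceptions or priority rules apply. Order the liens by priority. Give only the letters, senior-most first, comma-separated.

First, effective dates: A's effective date is the deed date, 9 February 2016.
D, as a real-property tax lien, has superpriority and ranks first.
Ordering the rest by effective date: C (24 January 2014), E (30 October 2014), F (4 February 2015), B (30 September 2015), A (9 February 2016).
D is senior to A before the subordination, so the two trade places.

A, C, E, F, B, D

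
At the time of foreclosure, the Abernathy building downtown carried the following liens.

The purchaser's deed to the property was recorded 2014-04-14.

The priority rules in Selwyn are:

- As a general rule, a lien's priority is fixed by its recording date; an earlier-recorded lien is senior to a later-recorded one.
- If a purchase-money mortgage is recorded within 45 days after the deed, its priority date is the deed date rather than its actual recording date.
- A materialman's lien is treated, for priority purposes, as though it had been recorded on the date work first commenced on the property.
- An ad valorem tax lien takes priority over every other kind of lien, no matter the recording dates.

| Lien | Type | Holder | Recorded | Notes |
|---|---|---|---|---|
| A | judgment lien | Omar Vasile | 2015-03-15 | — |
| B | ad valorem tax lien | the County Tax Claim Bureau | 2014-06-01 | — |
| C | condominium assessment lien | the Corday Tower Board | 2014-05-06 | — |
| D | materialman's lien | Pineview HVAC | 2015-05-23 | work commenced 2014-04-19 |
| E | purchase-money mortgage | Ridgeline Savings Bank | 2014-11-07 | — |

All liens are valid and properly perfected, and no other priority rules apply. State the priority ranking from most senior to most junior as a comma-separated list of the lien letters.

B, D, C, E, A

Effective dates after the stated exceptions: D's effective date is 2014-04-19, when work began; E missed the 45-day window (207 days after the deed), so its recording date stands.
B, as an ad valorem tax lien, has superpriority and ranks first.
The other liens, earliest effective date first: D (2014-04-19), C (2014-05-06), E (2014-11-07), A (2015-03-15).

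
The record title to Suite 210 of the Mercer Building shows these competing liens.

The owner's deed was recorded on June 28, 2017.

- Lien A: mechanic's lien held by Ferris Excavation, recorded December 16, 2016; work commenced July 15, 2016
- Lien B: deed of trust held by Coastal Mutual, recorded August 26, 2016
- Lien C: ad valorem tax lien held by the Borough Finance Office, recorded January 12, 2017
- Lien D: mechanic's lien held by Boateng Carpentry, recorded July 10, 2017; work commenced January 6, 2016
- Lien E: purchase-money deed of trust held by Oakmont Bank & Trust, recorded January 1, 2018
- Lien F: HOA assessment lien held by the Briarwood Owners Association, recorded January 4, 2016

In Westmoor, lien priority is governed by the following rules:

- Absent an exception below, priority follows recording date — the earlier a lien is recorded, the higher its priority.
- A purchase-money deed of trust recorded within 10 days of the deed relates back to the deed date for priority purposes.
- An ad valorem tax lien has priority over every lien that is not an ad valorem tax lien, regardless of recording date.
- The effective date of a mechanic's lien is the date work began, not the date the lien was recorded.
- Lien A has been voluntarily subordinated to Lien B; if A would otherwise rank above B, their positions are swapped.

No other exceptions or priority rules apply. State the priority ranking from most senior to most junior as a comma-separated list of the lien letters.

First, effective dates: A's effective date is July 15, 2016, when work began; D relates back to January 6, 2016 (work commenced); E was recorded 187 days after the deed — beyond 10 days — so no relation-back applies.
C is an ad valorem tax lien, so it outranks all other liens regardless of date.
Remaining liens by effective date: F (January 4, 2016), D (January 6, 2016), A (July 15, 2016), B (August 26, 2016), E (January 1, 2018).
A would otherwise be senior to B, so under the subordination agreement A and B exchange positions.

C, F, D, B, A, E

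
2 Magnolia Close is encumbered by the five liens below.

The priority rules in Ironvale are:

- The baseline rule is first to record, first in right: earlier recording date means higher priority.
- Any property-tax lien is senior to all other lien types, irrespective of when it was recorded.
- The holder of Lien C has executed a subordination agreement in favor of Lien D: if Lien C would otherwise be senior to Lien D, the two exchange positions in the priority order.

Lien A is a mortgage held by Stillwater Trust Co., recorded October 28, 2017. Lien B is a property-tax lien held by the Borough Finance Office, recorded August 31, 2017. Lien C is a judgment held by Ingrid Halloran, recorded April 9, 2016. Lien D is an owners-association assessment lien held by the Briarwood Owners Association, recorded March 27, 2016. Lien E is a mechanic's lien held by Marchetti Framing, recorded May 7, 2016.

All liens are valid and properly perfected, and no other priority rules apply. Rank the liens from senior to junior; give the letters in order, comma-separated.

B is a property-tax lien, so it outranks all other liens regardless of date.
Ordering the rest by effective date: D (March 27, 2016), C (April 9, 2016), E (May 7, 2016), A (October 28, 2017).
C already ranks below D; the subordination has no effect.

B, D, C, E, A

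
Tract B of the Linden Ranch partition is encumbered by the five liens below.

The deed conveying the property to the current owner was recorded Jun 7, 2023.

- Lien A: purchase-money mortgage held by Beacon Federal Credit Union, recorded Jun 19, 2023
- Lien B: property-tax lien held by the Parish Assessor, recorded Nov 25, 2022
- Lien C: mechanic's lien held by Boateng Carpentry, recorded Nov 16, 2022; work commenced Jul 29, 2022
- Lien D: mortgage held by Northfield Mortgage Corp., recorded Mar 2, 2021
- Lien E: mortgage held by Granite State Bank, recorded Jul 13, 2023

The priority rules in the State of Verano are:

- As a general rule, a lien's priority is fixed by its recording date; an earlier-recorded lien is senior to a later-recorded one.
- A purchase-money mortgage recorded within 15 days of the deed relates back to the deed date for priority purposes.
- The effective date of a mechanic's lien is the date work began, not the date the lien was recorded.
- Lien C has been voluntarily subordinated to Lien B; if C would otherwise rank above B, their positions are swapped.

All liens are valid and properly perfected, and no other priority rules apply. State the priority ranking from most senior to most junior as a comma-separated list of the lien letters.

D, B, C, A, E

Effective dates: A was recorded within the 15-day window, so its effective date is the deed date Jun 7, 2023; C's effective date is Jul 29, 2022, when work began.
Sorted by effective date: D (Mar 2, 2021), C (Jul 29, 2022), B (Nov 25, 2022), A (Jun 7, 2023), E (Jul 13, 2023).
C would otherwise be senior to B, so under the subordination agreement C and B exchange positions.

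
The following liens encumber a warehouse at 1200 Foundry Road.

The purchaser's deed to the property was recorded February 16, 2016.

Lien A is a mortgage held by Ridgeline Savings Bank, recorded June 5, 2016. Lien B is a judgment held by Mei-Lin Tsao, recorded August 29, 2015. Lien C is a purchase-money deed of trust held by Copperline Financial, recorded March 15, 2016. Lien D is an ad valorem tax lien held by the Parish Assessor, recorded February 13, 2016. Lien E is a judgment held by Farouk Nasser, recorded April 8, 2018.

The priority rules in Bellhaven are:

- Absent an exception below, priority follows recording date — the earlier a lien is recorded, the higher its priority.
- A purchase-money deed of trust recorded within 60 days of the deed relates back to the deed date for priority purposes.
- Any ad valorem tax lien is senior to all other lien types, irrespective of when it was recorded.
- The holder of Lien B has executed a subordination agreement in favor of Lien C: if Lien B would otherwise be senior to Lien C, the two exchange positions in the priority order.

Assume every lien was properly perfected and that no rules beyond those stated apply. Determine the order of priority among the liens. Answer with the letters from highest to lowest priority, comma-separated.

D, C, B, A, E

Adjusting effective dates: C was recorded within the 60-day window, so its effective date is the deed date February 16, 2016.
D, as an ad valorem tax lien, has superpriority and ranks first.
Remaining liens by effective date: B (August 29, 2015), C (February 16, 2016), A (June 5, 2016), E (April 8, 2018).
B would otherwise be senior to C, so under the subordination agreement B and C exchange positions.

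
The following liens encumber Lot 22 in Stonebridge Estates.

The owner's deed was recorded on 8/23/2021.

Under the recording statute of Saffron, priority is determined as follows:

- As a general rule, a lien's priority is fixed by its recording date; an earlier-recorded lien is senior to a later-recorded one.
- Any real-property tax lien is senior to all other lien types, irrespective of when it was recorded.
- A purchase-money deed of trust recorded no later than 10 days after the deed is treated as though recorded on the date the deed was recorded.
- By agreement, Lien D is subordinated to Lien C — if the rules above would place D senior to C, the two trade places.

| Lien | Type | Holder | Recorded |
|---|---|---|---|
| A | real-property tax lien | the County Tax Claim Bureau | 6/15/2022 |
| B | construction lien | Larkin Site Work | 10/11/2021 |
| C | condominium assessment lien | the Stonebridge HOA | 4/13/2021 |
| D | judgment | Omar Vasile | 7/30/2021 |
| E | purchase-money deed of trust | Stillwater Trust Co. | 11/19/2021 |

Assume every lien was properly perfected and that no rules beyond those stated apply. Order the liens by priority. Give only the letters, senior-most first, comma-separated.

Adjusting effective dates: E was recorded 88 days after the deed — beyond 10 days — so no relation-back applies.
As a real-property tax lien, A is senior to every other lien.
The other liens, earliest effective date first: C (4/13/2021), D (7/30/2021), B (10/11/2021), E (11/19/2021).
D already ranks below C; the subordination has no effect.

A, C, D, B, E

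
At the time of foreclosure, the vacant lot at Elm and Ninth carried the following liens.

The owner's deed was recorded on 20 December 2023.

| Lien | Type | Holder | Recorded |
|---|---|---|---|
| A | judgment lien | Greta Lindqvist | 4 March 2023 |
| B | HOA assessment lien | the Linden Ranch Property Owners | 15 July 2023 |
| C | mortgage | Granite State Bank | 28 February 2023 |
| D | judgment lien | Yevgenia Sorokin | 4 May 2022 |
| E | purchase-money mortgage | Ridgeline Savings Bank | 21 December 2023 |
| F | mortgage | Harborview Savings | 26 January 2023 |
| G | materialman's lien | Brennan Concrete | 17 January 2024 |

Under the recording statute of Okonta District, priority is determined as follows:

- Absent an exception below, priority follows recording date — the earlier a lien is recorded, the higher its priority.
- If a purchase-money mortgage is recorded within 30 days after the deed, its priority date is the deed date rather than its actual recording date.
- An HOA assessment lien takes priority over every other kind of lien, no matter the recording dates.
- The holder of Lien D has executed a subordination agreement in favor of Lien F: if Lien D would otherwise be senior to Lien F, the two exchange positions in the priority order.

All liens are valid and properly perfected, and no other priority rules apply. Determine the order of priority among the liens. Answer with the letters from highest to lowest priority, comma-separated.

B, F, D, C, A, E, G

Adjusting effective dates: E was recorded within the 30-day window, so its effective date is the deed date 20 December 2023.
B is an HOA assessment lien and takes priority over every other lien.
Among the remaining liens, by effective date: D (4 May 2022), F (26 January 2023), C (28 February 2023), A (4 March 2023), E (20 December 2023), G (17 January 2024).
D is senior to F before the subordination, so the two trade places.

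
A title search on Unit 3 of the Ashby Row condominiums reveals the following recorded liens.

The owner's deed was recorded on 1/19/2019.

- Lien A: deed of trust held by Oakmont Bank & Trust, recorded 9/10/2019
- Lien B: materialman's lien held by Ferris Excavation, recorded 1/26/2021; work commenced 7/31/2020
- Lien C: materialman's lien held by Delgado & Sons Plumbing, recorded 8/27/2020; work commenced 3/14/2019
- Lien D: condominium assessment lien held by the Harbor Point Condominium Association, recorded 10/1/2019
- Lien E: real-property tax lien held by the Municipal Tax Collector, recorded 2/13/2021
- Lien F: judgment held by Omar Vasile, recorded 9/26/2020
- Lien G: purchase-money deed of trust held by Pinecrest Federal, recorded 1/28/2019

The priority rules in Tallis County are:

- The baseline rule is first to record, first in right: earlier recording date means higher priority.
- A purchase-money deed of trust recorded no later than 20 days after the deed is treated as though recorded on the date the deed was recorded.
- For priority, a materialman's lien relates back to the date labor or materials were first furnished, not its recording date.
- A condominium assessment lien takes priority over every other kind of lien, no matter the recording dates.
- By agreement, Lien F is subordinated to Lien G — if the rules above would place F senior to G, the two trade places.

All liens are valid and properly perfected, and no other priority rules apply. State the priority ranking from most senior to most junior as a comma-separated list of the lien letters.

Effective dates after the stated exceptions: B's effective date is 7/31/2020, when work began; C relates back to 3/14/2019 (work commenced); G was recorded within the 20-day window, so its effective date is the deed date 1/19/2019.
As a condominium assessment lien, D is senior to every other lien.
Among the remaining liens, by effective date: G (1/19/2019), C (3/14/2019), A (9/10/2019), B (7/31/2020), F (9/26/2020), E (2/13/2021).
F is already junior to G, so the subordination agreement changes nothing.

D, G, C, A, B, F, E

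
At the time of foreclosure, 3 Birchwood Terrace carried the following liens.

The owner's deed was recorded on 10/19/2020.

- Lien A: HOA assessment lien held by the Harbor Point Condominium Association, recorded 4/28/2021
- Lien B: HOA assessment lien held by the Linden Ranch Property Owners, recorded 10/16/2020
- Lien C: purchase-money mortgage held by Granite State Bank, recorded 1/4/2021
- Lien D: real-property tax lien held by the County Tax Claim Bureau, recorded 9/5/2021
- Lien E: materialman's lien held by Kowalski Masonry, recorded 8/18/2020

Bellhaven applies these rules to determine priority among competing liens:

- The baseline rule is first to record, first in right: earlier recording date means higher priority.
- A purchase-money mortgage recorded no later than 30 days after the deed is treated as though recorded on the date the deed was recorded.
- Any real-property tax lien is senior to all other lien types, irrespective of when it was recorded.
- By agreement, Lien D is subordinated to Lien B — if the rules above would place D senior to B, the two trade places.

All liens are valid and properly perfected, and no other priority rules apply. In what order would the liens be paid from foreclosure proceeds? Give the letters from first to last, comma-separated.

Adjusting effective dates: C was recorded 77 days after the deed — beyond 30 days — so no relation-back applies.
As a real-property tax lien, D is senior to every other lien.
Remaining liens by effective date: E (8/18/2020), B (10/16/2020), C (1/4/2021), A (4/28/2021).
Because D would otherwise rank above B, the subordination swaps them.

B, E, D, C, A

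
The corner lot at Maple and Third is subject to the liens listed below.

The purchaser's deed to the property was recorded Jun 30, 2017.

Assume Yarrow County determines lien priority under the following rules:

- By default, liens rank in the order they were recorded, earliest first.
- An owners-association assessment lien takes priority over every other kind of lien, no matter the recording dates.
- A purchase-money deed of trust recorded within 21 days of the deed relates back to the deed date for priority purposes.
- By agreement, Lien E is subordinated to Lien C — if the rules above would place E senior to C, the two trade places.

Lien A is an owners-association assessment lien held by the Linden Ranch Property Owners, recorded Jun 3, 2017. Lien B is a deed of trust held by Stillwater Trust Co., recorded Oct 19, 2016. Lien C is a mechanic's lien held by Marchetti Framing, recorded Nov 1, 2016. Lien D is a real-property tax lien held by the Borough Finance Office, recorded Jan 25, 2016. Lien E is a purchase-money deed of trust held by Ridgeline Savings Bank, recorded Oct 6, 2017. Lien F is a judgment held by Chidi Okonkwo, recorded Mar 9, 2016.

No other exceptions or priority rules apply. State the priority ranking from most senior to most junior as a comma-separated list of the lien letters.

A, D, F, B, C, E

Effective dates: E was recorded 98 days after the deed, outside the 21-day window, so it keeps its recording date.
As an owners-association assessment lien, A is senior to every other lien.
Ordering the rest by effective date: D (Jan 25, 2016), F (Mar 9, 2016), B (Oct 19, 2016), C (Nov 1, 2016), E (Oct 6, 2017).
E already ranks below C; the subordination has no effect.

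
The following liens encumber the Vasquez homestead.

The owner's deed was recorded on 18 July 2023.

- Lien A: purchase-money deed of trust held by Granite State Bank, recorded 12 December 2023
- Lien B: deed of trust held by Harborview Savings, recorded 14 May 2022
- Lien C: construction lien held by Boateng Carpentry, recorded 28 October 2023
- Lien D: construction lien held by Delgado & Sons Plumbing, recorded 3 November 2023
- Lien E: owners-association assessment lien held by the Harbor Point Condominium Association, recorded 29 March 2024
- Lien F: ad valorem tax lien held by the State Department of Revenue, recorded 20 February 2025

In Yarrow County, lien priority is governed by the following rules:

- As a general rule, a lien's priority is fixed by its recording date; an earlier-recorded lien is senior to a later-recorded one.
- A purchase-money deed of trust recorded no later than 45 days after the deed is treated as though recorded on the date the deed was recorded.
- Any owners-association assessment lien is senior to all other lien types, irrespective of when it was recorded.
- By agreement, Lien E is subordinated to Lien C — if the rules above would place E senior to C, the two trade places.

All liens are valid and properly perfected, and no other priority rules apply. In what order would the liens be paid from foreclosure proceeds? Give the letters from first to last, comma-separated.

C, B, E, D, A, F

Effective dates after the stated exceptions: A was recorded 147 days after the deed — beyond 45 days — so no relation-back applies.
E, as an owners-association assessment lien, has superpriority and ranks first.
The other liens, earliest effective date first: B (14 May 2022), C (28 October 2023), D (3 November 2023), A (12 December 2023), F (20 February 2025).
E would otherwise be senior to C, so under the subordination agreement E and C exchange positions.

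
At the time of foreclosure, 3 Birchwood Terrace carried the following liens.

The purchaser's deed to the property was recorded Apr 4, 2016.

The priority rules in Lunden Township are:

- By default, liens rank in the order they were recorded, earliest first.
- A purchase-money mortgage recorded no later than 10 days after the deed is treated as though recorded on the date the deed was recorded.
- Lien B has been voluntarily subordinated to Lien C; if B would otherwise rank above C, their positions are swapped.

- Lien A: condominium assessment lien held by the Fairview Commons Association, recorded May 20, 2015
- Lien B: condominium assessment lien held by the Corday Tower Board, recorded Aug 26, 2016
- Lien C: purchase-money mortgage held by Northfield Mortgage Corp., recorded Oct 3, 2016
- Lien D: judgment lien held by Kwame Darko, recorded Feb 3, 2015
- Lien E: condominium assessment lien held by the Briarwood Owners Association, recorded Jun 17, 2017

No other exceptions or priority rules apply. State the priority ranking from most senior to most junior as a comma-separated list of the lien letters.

Effective dates after the stated exceptions: C was recorded 182 days after the deed, outside the 10-day window, so it keeps its recording date.
Sorted by effective date: D (Feb 3, 2015), A (May 20, 2015), B (Aug 26, 2016), C (Oct 3, 2016), E (Jun 17, 2017).
B is senior to C before the subordination, so the two trade places.

D, A, C, B, E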